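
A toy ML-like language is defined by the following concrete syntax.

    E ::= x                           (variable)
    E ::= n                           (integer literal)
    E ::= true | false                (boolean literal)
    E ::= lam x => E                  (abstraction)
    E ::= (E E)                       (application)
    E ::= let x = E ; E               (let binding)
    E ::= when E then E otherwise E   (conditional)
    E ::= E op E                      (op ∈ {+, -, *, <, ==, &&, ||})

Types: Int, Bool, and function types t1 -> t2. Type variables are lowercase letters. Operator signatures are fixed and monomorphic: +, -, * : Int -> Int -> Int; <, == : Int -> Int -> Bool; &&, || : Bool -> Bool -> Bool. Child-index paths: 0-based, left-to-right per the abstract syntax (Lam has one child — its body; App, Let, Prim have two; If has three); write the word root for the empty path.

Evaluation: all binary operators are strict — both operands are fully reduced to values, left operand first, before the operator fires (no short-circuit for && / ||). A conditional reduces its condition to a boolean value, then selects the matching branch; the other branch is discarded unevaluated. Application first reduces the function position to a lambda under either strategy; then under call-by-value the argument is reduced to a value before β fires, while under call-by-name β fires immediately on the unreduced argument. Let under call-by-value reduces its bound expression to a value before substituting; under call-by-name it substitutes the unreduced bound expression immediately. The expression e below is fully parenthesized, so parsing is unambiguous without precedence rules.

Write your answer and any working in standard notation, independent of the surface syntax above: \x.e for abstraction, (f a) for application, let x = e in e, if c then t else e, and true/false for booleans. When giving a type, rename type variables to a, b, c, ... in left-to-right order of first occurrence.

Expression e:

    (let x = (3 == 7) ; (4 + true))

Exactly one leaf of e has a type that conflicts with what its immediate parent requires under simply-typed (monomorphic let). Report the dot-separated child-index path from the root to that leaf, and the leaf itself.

Working:
  unify Int ~ Int
  unify Int ~ Int
let x : Bool
  unify Int ~ Int
  unify Bool ~ Int
  FAIL: mismatch Bool ~ Int

Answer: 1.1 : true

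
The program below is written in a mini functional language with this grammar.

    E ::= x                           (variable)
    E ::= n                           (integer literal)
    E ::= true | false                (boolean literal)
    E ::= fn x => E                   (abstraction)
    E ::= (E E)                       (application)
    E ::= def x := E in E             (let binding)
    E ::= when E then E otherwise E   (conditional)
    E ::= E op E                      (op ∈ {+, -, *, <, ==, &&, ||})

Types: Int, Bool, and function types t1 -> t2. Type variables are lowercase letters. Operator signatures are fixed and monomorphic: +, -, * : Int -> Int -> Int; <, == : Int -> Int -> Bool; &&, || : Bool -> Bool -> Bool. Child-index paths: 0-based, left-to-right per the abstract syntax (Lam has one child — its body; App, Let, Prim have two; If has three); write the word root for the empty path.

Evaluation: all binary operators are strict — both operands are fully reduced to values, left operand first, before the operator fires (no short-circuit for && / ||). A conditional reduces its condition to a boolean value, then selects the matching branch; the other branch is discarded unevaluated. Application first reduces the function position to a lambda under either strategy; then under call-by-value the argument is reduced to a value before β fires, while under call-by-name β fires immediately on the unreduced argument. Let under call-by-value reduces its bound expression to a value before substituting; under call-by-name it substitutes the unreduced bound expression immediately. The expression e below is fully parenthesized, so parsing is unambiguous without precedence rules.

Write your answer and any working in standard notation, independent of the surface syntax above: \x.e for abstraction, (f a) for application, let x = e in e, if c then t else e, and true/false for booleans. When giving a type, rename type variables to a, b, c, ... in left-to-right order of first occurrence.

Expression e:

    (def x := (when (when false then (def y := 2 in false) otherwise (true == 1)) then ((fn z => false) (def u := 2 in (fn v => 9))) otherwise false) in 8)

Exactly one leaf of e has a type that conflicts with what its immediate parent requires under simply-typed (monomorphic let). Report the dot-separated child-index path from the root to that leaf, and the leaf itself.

Answer: 0.0.2.0 : true

Derivation:
  unify Bool ~ Bool
let y : Int
  unify Bool ~ Int
  FAIL: mismatch Bool ~ Int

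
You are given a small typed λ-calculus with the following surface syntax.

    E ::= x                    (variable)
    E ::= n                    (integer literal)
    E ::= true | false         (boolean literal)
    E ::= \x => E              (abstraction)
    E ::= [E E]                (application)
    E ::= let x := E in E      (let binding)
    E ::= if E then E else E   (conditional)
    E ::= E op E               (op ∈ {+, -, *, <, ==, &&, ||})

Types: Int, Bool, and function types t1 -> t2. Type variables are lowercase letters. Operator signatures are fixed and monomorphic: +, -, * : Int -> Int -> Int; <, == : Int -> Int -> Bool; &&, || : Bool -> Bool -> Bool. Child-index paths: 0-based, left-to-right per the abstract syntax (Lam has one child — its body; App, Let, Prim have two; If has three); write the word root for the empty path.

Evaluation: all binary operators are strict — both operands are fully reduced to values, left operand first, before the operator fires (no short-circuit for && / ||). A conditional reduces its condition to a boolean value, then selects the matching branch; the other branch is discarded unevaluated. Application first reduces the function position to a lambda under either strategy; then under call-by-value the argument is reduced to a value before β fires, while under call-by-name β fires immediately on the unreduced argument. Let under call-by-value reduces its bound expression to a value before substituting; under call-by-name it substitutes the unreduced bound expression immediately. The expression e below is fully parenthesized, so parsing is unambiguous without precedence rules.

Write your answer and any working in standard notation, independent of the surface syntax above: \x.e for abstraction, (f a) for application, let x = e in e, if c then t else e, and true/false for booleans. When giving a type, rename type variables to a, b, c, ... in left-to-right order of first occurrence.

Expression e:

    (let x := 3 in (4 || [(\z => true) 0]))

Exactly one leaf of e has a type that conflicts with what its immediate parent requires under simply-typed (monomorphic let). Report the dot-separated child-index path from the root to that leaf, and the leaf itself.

Derivation:
let x : Int
  unify Int ~ Bool
  FAIL: mismatch Int ~ Bool

Answer: 1.0 : 4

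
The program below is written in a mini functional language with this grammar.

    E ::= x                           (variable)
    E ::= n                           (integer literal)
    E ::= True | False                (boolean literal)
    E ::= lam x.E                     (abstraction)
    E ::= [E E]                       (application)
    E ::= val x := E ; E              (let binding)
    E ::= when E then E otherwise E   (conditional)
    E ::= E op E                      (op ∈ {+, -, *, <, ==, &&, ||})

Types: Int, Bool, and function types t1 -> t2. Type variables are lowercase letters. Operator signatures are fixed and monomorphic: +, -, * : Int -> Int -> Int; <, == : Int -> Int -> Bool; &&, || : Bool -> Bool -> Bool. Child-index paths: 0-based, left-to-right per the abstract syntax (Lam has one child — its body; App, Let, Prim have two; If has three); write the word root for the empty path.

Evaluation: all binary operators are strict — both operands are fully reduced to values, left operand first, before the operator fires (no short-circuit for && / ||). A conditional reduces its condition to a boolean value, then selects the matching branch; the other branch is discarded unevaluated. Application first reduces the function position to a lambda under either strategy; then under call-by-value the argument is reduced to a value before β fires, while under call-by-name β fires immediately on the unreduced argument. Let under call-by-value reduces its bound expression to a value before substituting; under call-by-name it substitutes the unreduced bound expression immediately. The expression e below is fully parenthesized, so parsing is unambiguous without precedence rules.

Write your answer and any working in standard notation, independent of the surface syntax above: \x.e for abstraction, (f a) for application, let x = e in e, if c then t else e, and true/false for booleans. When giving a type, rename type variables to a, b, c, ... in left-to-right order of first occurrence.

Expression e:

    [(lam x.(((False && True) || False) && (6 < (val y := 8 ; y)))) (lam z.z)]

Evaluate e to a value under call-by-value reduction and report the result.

Trace:
step 0: ((\x.(((false && true) || false) && (6 < (let y = 8 in y)))) (\z.z))
step 1: [beta@root] (((false && true) || false) && (6 < (let y = 8 in y)))
step 2: [delta@0.0] ((false || false) && (6 < (let y = 8 in y)))
step 3: [delta@0] (false && (6 < (let y = 8 in y)))
step 4: [let@1.1] (false && (6 < 8))
step 5: [delta@1] (false && true)
step 6: [delta@root] false

Answer: false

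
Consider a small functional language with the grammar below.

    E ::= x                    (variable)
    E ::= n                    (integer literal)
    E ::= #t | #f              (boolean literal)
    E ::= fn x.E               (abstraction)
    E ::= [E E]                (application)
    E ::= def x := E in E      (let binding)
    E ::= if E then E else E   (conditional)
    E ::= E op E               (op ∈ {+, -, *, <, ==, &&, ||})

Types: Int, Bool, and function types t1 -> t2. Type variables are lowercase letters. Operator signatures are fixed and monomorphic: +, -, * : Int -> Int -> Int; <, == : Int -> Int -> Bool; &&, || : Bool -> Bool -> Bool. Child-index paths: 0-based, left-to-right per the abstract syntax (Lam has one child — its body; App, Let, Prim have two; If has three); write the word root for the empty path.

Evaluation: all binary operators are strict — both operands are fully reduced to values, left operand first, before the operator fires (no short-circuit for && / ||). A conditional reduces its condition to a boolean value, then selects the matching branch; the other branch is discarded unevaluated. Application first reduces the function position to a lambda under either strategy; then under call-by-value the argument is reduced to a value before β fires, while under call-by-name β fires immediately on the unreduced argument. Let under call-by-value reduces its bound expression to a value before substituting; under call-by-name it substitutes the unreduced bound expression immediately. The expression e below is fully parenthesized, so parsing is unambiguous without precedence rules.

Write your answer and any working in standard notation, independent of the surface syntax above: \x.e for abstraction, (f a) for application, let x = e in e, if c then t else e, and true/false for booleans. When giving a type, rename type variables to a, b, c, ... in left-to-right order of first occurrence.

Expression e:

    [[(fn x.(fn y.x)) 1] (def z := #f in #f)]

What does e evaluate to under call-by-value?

Working:
step 0: (((\x.(\y.x)) 1) (let z = false in false))
step 1: [beta@0] ((\y.1) (let z = false in false))
step 2: [let@1] ((\y.1) false)
step 3: [beta@root] 1

Answer: 1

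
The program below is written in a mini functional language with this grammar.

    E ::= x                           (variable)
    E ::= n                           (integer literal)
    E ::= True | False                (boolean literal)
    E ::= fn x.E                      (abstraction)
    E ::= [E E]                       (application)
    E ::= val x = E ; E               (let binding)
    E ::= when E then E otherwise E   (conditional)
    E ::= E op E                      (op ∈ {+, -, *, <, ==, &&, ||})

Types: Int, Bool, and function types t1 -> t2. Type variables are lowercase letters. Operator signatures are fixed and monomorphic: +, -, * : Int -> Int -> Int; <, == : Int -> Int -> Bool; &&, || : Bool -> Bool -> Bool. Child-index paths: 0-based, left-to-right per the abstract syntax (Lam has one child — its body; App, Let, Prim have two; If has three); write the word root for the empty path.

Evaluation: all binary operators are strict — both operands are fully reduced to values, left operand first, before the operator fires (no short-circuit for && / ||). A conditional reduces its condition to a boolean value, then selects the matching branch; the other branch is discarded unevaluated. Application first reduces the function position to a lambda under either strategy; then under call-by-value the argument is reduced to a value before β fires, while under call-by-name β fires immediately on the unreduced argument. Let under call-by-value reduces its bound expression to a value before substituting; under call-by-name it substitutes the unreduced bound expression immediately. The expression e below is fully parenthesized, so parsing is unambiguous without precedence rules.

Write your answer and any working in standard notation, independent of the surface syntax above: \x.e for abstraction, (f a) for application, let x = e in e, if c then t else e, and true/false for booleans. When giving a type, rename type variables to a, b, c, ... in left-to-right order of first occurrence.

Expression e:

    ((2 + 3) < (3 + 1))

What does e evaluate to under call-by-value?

Derivation:
step 0: ((2 + 3) < (3 + 1))
step 1: [delta@0] (5 < (3 + 1))
step 2: [delta@1] (5 < 4)
step 3: [delta@root] false

Answer: false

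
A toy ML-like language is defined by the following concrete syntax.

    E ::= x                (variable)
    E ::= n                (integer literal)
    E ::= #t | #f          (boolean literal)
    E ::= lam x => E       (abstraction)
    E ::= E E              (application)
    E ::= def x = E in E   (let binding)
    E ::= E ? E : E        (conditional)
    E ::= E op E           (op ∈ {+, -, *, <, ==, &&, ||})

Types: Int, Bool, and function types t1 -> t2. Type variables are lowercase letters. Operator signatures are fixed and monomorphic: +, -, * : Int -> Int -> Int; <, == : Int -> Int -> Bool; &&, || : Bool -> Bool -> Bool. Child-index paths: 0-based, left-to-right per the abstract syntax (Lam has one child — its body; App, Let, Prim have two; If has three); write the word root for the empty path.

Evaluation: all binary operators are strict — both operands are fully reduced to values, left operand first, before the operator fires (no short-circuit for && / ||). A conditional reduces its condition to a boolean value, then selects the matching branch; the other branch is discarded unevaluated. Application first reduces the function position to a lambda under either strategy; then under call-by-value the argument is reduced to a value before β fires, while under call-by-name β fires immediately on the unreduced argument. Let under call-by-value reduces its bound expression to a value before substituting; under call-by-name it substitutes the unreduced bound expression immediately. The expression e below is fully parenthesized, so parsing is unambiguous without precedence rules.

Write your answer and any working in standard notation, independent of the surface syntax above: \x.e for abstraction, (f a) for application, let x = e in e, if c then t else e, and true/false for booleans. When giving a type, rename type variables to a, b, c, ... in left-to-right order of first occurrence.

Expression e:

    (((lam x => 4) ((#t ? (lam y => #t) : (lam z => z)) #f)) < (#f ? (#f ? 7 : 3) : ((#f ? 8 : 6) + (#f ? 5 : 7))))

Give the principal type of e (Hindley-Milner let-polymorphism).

Answer: Bool

Derivation:
\x._ : a -> Int
  unify Bool ~ Bool
\y._ : b -> Bool
z : c
\z._ : c -> c
  unify b -> Bool ~ c -> c
  unify b ~ c
  unify Bool ~ c
  unify Bool -> Bool ~ Bool -> d
  unify Bool ~ Bool
  unify Bool ~ d
_ _ : Bool
  unify a -> Int ~ Bool -> e
  unify a ~ Bool
  unify Int ~ e
_ _ : Int
  unify Int ~ Int
  unify Bool ~ Bool
  unify Bool ~ Bool
  unify Int ~ Int
  unify Bool ~ Bool
  unify Int ~ Int
  unify Int ~ Int
  unify Bool ~ Bool
  unify Int ~ Int
  unify Int ~ Int
  unify Int ~ Int
  unify Int ~ Int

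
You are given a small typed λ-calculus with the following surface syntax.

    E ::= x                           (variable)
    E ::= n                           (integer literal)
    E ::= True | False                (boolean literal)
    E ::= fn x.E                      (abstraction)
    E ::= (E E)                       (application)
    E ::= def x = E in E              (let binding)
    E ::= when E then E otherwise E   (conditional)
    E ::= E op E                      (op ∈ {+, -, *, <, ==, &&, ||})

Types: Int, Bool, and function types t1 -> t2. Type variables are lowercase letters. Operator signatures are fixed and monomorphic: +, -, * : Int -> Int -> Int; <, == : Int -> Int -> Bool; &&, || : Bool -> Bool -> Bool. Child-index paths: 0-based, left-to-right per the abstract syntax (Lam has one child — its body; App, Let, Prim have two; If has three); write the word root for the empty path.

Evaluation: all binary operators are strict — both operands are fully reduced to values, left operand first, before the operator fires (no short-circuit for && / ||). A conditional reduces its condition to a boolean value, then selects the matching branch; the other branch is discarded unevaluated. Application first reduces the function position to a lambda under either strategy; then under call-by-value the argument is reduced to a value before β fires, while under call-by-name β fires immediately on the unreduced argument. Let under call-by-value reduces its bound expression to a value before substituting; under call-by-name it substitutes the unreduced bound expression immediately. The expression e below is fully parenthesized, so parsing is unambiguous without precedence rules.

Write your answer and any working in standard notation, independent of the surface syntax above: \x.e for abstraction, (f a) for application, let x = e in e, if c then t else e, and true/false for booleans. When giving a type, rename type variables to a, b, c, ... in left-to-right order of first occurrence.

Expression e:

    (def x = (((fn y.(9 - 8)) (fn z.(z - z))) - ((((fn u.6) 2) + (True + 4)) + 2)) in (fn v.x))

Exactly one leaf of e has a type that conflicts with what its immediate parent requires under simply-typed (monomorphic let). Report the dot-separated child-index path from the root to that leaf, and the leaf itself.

Answer: 0.1.0.1.0 : true

Derivation:
  unify Int ~ Int
  unify Int ~ Int
\y._ : a -> Int
z : b
  unify b ~ Int
z : Int
  unify Int ~ Int
\z._ : Int -> Int
  unify a -> Int ~ (Int -> Int) -> c
  unify a ~ Int -> Int
  unify Int ~ c
_ _ : Int
  unify Int ~ Int
\u._ : d -> Int
  unify d -> Int ~ Int -> e
  unify d ~ Int
  unify Int ~ e
_ _ : Int
  unify Int ~ Int
  unify Bool ~ Int
  FAIL: mismatch Bool ~ Int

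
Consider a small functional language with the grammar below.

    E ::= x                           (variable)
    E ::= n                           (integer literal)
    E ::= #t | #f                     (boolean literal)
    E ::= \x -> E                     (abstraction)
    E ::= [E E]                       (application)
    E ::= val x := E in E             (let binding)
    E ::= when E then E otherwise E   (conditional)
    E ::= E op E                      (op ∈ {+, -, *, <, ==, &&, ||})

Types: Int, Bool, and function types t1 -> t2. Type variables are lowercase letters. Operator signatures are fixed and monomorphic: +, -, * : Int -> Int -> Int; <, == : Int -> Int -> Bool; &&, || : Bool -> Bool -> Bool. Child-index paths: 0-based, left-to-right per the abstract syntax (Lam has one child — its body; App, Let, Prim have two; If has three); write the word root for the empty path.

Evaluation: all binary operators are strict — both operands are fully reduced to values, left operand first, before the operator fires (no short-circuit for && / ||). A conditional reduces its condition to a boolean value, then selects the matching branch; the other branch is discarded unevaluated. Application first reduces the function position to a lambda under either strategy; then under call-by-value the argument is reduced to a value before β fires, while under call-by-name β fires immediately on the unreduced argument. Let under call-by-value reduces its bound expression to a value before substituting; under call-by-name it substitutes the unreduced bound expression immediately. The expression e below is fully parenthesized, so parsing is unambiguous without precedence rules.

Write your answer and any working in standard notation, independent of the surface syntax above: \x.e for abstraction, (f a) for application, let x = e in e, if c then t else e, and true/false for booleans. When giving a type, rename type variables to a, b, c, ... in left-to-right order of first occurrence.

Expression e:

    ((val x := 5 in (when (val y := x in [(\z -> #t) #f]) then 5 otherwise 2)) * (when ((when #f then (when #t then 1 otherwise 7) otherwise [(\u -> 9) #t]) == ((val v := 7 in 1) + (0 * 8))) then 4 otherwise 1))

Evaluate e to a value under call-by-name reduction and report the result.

Answer: 5

Trace:
step 0: ((let x = 5 in (if (let y = x in ((\z.true) false)) then 5 else 2)) * (if ((if false then (if true then 1 else 7) else ((\u.9) true)) == ((let v = 7 in 1) + (0 * 8))) then 4 else 1))
step 1: [let@0] ((if (let y = 5 in ((\z.true) false)) then 5 else 2) * (if ((if false then (if true then 1 else 7) else ((\u.9) true)) == ((let v = 7 in 1) + (0 * 8))) then 4 else 1))
step 2: [let@0.0] ((if ((\z.true) false) then 5 else 2) * (if ((if false then (if true then 1 else 7) else ((\u.9) true)) == ((let v = 7 in 1) + (0 * 8))) then 4 else 1))
step 3: [beta@0.0] ((if true then 5 else 2) * (if ((if false then (if true then 1 else 7) else ((\u.9) true)) == ((let v = 7 in 1) + (0 * 8))) then 4 else 1))
step 4: [if@0] (5 * (if ((if false then (if true then 1 else 7) else ((\u.9) true)) == ((let v = 7 in 1) + (0 * 8))) then 4 else 1))
step 5: [if@1.0.0] (5 * (if (((\u.9) true) == ((let v = 7 in 1) + (0 * 8))) then 4 else 1))
step 6: [beta@1.0.0] (5 * (if (9 == ((let v = 7 in 1) + (0 * 8))) then 4 else 1))
step 7: [let@1.0.1.0] (5 * (if (9 == (1 + (0 * 8))) then 4 else 1))
step 8: [delta@1.0.1.1] (5 * (if (9 == (1 + 0)) then 4 else 1))
step 9: [delta@1.0.1] (5 * (if (9 == 1) then 4 else 1))
step 10: [delta@1.0] (5 * (if false then 4 else 1))
step 11: [if@1] (5 * 1)
step 12: [delta@root] 5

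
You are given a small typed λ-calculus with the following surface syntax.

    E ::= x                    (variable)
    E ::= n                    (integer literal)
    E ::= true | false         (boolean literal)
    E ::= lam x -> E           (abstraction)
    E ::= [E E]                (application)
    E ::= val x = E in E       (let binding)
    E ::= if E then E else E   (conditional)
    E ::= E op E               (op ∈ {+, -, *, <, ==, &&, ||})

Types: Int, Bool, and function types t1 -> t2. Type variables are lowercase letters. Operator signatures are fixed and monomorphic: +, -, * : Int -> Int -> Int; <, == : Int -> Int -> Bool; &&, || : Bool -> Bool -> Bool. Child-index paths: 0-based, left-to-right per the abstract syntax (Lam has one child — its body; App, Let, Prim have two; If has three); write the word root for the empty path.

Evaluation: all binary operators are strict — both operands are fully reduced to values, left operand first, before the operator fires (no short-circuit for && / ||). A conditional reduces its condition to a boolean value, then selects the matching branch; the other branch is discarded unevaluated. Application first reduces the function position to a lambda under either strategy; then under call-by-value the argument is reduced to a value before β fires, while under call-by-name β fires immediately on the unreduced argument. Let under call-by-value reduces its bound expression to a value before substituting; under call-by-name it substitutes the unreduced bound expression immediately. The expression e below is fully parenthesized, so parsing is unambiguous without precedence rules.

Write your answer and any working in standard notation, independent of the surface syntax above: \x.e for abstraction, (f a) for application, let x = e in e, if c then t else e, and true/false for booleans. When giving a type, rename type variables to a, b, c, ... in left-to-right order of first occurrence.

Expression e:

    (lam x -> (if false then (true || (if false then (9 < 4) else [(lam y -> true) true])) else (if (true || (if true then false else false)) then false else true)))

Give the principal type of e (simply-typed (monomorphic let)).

Derivation:
  unify Bool ~ Bool
  unify Bool ~ Bool
  unify Bool ~ Bool
  unify Int ~ Int
  unify Int ~ Int
\y._ : b -> Bool
  unify b -> Bool ~ Bool -> c
  unify b ~ Bool
  unify Bool ~ c
_ _ : Bool
  unify Bool ~ Bool
  unify Bool ~ Bool
  unify Bool ~ Bool
  unify Bool ~ Bool
  unify Bool ~ Bool
  unify Bool ~ Bool
  unify Bool ~ Bool
  unify Bool ~ Bool
  unify Bool ~ Bool
\x._ : a -> Bool

Answer: a -> Bool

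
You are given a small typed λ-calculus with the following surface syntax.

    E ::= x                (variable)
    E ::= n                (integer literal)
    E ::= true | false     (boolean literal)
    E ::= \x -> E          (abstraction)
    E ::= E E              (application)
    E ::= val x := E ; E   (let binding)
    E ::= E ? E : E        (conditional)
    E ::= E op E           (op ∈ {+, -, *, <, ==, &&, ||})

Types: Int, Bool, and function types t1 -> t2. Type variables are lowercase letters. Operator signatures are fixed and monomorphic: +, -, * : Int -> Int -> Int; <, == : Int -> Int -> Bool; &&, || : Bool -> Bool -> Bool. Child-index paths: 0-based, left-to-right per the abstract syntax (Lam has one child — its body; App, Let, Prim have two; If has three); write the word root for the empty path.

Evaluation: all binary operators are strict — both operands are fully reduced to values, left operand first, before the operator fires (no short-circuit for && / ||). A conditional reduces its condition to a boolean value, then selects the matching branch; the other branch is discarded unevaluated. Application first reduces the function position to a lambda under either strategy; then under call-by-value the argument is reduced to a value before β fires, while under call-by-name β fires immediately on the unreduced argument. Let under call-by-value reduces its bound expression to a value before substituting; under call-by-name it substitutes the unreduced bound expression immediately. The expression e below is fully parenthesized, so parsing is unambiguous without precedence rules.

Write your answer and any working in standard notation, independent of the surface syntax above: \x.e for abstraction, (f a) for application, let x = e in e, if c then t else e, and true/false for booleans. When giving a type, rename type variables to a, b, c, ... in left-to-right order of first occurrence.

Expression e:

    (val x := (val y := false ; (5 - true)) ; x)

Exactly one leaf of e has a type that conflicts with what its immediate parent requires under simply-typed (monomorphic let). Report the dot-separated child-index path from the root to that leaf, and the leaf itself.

Answer: 0.1.1 : true

Trace:
let y : Bool
  unify Int ~ Int
  unify Bool ~ Int
  FAIL: mismatch Bool ~ Int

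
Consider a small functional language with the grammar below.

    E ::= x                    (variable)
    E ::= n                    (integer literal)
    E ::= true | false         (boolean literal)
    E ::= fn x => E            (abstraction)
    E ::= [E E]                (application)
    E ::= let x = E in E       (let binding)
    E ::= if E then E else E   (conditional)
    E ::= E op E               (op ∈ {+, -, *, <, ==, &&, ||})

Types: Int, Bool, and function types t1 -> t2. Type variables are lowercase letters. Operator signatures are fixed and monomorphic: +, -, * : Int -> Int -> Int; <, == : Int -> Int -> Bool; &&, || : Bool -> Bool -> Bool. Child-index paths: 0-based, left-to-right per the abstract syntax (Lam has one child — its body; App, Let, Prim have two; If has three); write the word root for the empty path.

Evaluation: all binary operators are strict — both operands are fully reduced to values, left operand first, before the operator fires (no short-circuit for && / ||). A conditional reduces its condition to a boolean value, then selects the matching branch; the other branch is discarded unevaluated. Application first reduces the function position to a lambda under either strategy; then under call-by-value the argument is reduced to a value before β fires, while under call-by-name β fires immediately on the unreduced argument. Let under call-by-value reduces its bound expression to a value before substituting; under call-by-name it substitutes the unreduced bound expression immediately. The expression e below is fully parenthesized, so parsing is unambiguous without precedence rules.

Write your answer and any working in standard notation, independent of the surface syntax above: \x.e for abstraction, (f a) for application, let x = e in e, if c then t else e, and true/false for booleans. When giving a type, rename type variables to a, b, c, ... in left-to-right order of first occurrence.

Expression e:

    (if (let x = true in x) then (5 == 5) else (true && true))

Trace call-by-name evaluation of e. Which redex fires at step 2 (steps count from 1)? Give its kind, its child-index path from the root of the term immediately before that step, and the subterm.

Answer: if at root : (if true then (5 == 5) else (true && true))

Derivation:
step 0: (if (let x = true in x) then (5 == 5) else (true && true))
step 1: [let@0] (if true then (5 == 5) else (true && true))
step 2: [if@root] (5 == 5)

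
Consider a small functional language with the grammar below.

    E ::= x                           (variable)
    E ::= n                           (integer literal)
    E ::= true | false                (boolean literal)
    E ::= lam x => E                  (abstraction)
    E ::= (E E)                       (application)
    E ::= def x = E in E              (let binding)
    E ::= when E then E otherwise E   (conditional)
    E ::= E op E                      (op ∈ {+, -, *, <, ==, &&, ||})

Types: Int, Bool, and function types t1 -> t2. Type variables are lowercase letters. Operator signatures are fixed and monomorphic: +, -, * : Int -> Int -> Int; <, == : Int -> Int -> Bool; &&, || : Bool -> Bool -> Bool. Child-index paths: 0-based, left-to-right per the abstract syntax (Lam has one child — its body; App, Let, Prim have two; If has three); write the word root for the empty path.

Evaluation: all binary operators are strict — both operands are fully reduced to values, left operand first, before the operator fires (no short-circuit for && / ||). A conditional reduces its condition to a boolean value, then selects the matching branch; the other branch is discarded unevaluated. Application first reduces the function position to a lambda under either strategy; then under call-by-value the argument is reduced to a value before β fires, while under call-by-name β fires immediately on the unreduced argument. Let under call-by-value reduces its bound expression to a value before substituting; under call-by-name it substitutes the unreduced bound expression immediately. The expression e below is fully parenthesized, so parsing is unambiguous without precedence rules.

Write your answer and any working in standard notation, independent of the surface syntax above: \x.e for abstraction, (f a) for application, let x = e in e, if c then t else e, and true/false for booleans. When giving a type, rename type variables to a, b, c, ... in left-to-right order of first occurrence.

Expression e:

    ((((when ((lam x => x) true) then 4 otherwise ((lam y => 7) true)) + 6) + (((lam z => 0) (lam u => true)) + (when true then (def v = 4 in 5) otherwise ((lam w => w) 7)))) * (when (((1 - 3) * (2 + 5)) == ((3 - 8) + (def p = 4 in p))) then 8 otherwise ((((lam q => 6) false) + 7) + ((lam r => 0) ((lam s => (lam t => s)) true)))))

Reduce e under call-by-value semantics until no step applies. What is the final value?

Answer: 195

Trace:
step 0: ((((if ((\x.x) true) then 4 else ((\y.7) true)) + 6) + (((\z.0) (\u.true)) + (if true then (let v = 4 in 5) else ((\w.w) 7)))) * (if (((1 - 3) * (2 + 5)) == ((3 - 8) + (let p = 4 in p))) then 8 else ((((\q.6) false) + 7) + ((\r.0) ((\s.(\t.s)) true)))))
step 1: [beta@0.0.0.0] ((((if true then 4 else ((\y.7) true)) + 6) + (((\z.0) (\u.true)) + (if true then (let v = 4 in 5) else ((\w.w) 7)))) * (if (((1 - 3) * (2 + 5)) == ((3 - 8) + (let p = 4 in p))) then 8 else ((((\q.6) false) + 7) + ((\r.0) ((\s.(\t.s)) true)))))
step 2: [if@0.0.0] (((4 + 6) + (((\z.0) (\u.true)) + (if true then (let v = 4 in 5) else ((\w.w) 7)))) * (if (((1 - 3) * (2 + 5)) == ((3 - 8) + (let p = 4 in p))) then 8 else ((((\q.6) false) + 7) + ((\r.0) ((\s.(\t.s)) true)))))
step 3: [delta@0.0] ((10 + (((\z.0) (\u.true)) + (if true then (let v = 4 in 5) else ((\w.w) 7)))) * (if (((1 - 3) * (2 + 5)) == ((3 - 8) + (let p = 4 in p))) then 8 else ((((\q.6) false) + 7) + ((\r.0) ((\s.(\t.s)) true)))))
step 4: [beta@0.1.0] ((10 + (0 + (if true then (let v = 4 in 5) else ((\w.w) 7)))) * (if (((1 - 3) * (2 + 5)) == ((3 - 8) + (let p = 4 in p))) then 8 else ((((\q.6) false) + 7) + ((\r.0) ((\s.(\t.s)) true)))))
step 5: [if@0.1.1] ((10 + (0 + (let v = 4 in 5))) * (if (((1 - 3) * (2 + 5)) == ((3 - 8) + (let p = 4 in p))) then 8 else ((((\q.6) false) + 7) + ((\r.0) ((\s.(\t.s)) true)))))
step 6: [let@0.1.1] ((10 + (0 + 5)) * (if (((1 - 3) * (2 + 5)) == ((3 - 8) + (let p = 4 in p))) then 8 else ((((\q.6) false) + 7) + ((\r.0) ((\s.(\t.s)) true)))))
step 7: [delta@0.1] ((10 + 5) * (if (((1 - 3) * (2 + 5)) == ((3 - 8) + (let p = 4 in p))) then 8 else ((((\q.6) false) + 7) + ((\r.0) ((\s.(\t.s)) true)))))
step 8: [delta@0] (15 * (if (((1 - 3) * (2 + 5)) == ((3 - 8) + (let p = 4 in p))) then 8 else ((((\q.6) false) + 7) + ((\r.0) ((\s.(\t.s)) true)))))
step 9: [delta@1.0.0.0] (15 * (if ((-2 * (2 + 5)) == ((3 - 8) + (let p = 4 in p))) then 8 else ((((\q.6) false) + 7) + ((\r.0) ((\s.(\t.s)) true)))))
step 10: [delta@1.0.0.1] (15 * (if ((-2 * 7) == ((3 - 8) + (let p = 4 in p))) then 8 else ((((\q.6) false) + 7) + ((\r.0) ((\s.(\t.s)) true)))))
step 11: [delta@1.0.0] (15 * (if (-14 == ((3 - 8) + (let p = 4 in p))) then 8 else ((((\q.6) false) + 7) + ((\r.0) ((\s.(\t.s)) true)))))
step 12: [delta@1.0.1.0] (15 * (if (-14 == (-5 + (let p = 4 in p))) then 8 else ((((\q.6) false) + 7) + ((\r.0) ((\s.(\t.s)) true)))))
step 13: [let@1.0.1.1] (15 * (if (-14 == (-5 + 4)) then 8 else ((((\q.6) false) + 7) + ((\r.0) ((\s.(\t.s)) true)))))
step 14: [delta@1.0.1] (15 * (if (-14 == -1) then 8 else ((((\q.6) false) + 7) + ((\r.0) ((\s.(\t.s)) true)))))
step 15: [delta@1.0] (15 * (if false then 8 else ((((\q.6) false) + 7) + ((\r.0) ((\s.(\t.s)) true)))))
step 16: [if@1] (15 * ((((\q.6) false) + 7) + ((\r.0) ((\s.(\t.s)) true))))
step 17: [beta@1.0.0] (15 * ((6 + 7) + ((\r.0) ((\s.(\t.s)) true))))
step 18: [delta@1.0] (15 * (13 + ((\r.0) ((\s.(\t.s)) true))))
step 19: [beta@1.1.1] (15 * (13 + ((\r.0) (\t.true))))
step 20: [beta@1.1] (15 * (13 + 0))
step 21: [delta@1] (15 * 13)
step 22: [delta@root] 195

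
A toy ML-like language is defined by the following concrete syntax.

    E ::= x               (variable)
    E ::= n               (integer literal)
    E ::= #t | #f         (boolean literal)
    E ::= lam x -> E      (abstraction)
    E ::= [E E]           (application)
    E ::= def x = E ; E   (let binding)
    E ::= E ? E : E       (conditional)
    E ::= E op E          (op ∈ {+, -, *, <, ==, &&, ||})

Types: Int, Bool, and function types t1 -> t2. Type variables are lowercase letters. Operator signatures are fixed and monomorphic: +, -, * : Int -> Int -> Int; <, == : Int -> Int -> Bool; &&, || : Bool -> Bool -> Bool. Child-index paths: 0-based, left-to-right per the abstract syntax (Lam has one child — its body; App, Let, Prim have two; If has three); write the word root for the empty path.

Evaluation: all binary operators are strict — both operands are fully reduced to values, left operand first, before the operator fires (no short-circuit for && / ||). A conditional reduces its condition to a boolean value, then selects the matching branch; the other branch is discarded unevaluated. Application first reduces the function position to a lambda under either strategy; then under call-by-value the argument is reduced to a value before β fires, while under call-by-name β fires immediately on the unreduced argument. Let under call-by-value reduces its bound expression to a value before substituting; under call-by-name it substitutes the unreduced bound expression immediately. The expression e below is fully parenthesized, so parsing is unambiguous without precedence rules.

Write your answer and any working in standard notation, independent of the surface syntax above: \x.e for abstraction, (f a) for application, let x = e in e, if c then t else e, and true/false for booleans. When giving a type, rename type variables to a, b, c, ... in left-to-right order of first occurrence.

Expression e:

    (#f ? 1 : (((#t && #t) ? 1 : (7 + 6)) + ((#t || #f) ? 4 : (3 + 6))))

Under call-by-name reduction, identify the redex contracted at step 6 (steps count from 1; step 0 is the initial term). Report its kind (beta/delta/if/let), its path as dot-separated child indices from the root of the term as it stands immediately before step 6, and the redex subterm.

Answer: delta at root : (1 + 4)

Trace:
step 0: (if false then 1 else ((if (true && true) then 1 else (7 + 6)) + (if (true || false) then 4 else (3 + 6))))
step 1: [if@root] ((if (true && true) then 1 else (7 + 6)) + (if (true || false) then 4 else (3 + 6)))
step 2: [delta@0.0] ((if true then 1 else (7 + 6)) + (if (true || false) then 4 else (3 + 6)))
step 3: [if@0] (1 + (if (true || false) then 4 else (3 + 6)))
step 4: [delta@1.0] (1 + (if true then 4 else (3 + 6)))
step 5: [if@1] (1 + 4)
step 6: [delta@root] 5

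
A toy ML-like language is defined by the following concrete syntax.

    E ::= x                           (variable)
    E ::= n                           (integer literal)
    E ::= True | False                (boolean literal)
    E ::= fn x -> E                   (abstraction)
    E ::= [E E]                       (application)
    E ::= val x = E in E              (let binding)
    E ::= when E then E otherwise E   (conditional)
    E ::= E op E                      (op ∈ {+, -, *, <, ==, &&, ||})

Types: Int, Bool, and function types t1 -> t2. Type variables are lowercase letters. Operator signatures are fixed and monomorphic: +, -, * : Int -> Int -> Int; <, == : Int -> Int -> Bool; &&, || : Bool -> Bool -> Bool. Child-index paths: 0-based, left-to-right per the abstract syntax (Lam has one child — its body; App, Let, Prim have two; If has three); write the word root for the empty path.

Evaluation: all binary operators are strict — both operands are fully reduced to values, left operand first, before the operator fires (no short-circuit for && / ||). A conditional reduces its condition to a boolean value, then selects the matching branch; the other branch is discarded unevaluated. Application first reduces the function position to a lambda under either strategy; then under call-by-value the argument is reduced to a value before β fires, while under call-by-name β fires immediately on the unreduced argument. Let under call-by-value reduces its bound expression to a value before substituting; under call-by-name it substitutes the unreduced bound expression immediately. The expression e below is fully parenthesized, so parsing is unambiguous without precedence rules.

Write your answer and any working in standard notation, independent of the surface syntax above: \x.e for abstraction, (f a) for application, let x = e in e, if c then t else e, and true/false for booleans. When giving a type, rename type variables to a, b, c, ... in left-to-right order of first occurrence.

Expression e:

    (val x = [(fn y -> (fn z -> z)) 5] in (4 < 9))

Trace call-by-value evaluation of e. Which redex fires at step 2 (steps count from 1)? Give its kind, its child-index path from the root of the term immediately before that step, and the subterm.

Answer: let at root : (let x = (\z.z) in (4 < 9))

Trace:
step 0: (let x = ((\y.(\z.z)) 5) in (4 < 9))
step 1: [beta@0] (let x = (\z.z) in (4 < 9))
step 2: [let@root] (4 < 9)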